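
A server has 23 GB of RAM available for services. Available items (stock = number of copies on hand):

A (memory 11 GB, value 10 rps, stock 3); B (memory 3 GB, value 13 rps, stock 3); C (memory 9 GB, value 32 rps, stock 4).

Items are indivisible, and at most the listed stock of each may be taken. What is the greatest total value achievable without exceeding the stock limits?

Top feasible selections:
- 1×B + 2×C: memory 21, value 77
- 3×B + 1×C: memory 18, value 71
- 2×C: memory 18, value 64
- 2×B + 1×C: memory 15, value 58
Best: 77 rps.

77 rps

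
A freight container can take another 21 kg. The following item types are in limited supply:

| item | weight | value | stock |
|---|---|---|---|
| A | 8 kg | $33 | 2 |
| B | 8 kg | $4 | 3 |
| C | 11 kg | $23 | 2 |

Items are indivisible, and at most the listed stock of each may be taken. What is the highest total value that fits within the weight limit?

Best selections within weight 21 and stock limits:
- 2×A: weight 16, value 66
- 1×A + 1×C: weight 19, value 56
- 1×A + 1×B: weight 16, value 37
Best: $66.

$66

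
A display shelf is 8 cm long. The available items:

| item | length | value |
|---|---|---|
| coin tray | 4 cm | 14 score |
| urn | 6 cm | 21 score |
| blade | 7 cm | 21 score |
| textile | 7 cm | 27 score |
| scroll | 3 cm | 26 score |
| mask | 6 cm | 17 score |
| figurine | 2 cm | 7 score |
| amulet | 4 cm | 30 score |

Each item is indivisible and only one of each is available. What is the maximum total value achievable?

56 score

Check high-value combinations within 8 cm:
- scroll+amulet: length 3+4=7, value 26+30=56
- coin tray+amulet: length 4+4=8, value 14+30=44
- coin tray+scroll: length 4+3=7, value 14+26=40
- figurine+amulet: length 2+4=6, value 7+30=37
Best: 56 score.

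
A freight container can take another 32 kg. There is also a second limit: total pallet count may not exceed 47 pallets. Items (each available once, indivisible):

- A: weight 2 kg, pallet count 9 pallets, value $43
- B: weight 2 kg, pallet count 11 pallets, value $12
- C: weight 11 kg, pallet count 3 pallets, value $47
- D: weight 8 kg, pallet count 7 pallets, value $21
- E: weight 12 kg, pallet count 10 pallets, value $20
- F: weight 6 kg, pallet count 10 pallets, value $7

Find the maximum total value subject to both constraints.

Feasible sets respecting both limits:
- A+B+C+D+F: weight 29, pallet count 40, value 130
- A+B+C+D: weight 23, pallet count 30, value 123
- A+B+C+E: weight 27, pallet count 33, value 122
- A+C+D+F: weight 27, pallet count 29, value 118
Best: $130.

$130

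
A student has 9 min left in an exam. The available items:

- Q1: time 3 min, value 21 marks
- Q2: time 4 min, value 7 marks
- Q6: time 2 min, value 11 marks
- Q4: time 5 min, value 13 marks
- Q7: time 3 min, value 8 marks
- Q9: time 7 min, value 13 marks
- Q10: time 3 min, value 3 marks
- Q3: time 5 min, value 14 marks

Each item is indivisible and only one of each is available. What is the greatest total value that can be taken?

40 marks

This is a 0/1 knapsack; check combinations near the capacity.
- Q1+Q6+Q7: time 3+2+3=8, value 21+11+8=40
- Q1+Q2+Q6: time 3+4+2=9, value 21+7+11=39
- Q1+Q6+Q10: time 3+2+3=8, value 21+11+3=35
Best: 40 marks.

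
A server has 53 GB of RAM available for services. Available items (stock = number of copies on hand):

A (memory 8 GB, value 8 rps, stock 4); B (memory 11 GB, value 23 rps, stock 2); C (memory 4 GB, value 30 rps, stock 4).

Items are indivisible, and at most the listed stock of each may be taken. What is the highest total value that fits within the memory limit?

Top feasible selections:
- 1×A + 2×B + 4×C: memory 46, value 174
- 3×A + 1×B + 4×C: memory 51, value 167
- 2×B + 4×C: memory 38, value 166
- 2×A + 1×B + 4×C: memory 43, value 159
Best: 174 rps.

174 rps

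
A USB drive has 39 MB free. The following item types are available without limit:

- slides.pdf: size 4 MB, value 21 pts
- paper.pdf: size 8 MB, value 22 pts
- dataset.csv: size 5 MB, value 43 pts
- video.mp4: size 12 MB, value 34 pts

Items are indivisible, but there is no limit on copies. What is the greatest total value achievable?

Best value-per-unit is dataset.csv at 43/5; filling with it alone gives 7×43 = 301.
Optimal mix: 1×slides.pdf + 7×dataset.csv → size 39, value 322.

322 pts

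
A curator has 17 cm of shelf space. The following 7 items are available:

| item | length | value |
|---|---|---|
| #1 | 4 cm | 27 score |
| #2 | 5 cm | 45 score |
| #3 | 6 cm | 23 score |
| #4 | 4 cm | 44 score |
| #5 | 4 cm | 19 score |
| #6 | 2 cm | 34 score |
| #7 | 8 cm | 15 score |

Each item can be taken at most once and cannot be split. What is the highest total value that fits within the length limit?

150 score

This is a 0/1 knapsack; check combinations near the capacity.
- #1+#2+#4+#6: length 4+5+4+2=15, value 27+45+44+34=150
- #2+#3+#4+#6: length 5+6+4+2=17, value 45+23+44+34=146
- #2+#4+#5+#6: length 5+4+4+2=15, value 45+44+19+34=142
- #1+#2+#4+#5: length 4+5+4+4=17, value 27+45+44+19=135
- #1+#2+#3+#6: length 4+5+6+2=17, value 27+45+23+34=129
Best: 150 score.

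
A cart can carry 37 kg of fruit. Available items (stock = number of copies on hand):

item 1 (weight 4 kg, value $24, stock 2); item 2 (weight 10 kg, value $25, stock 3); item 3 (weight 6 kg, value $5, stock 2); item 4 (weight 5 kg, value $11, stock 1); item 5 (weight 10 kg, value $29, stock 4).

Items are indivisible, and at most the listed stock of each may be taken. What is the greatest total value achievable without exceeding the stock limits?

Best selections within weight 37 and stock limits:
- 2×item 1 + 1×item 4 + 2×item 5: weight 33, value 117
- 2×item 1 + 1×item 2 + 1×item 4 + 1×item 5: weight 33, value 113
Best: $117.

$117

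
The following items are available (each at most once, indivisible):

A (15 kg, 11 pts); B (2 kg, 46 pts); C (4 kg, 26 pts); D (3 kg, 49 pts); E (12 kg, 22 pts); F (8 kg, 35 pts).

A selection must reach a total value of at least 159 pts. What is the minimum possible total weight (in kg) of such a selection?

29

Subsets with value ≥ 159, sorted by total weight:
- B+C+D+E+F: weight 29, value 178
- A+B+C+D+F: weight 32, value 167
- A+B+D+E+F: weight 40, value 163
Minimum weight: 29 kg.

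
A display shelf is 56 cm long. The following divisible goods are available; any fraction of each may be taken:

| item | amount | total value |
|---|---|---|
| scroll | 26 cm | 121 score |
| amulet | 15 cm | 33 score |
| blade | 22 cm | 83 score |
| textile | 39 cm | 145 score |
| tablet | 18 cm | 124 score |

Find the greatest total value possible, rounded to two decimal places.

290.27

Take in order of value per unit:
- tablet (124/18 per unit): all 18 → value 124, running total 124.00
- scroll (121/26 per unit): all 26 → value 121, running total 245.00
- blade (83/22 per unit): 12 of 22 → value 12×83/22 = 45.2727, running total 290.27
Total 290.27.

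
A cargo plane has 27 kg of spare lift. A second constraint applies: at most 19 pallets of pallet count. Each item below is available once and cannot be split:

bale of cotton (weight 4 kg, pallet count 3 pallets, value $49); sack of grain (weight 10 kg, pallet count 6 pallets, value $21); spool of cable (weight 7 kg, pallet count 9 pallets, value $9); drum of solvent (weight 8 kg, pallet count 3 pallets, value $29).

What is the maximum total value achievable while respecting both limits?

Feasible sets respecting both limits:
- bale of cotton+sack of grain+drum of solvent: weight 22, pallet count 12, value 99
- bale of cotton+spool of cable+drum of solvent: weight 19, pallet count 15, value 87
- bale of cotton+sack of grain+spool of cable: weight 21, pallet count 18, value 79
Best: $99.

$99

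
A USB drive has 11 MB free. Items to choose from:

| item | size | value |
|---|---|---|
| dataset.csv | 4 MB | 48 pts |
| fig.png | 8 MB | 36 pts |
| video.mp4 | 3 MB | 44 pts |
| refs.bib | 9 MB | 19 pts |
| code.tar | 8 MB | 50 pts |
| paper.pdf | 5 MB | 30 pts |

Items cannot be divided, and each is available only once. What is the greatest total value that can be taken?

94 pts

Check high-value combinations within 11 MB:
- video.mp4+code.tar: size 3+8=11, value 44+50=94
- dataset.csv+video.mp4: size 4+3=7, value 48+44=92
- fig.png+video.mp4: size 8+3=11, value 36+44=80
- dataset.csv+paper.pdf: size 4+5=9, value 48+30=78
- video.mp4+paper.pdf: size 3+5=8, value 44+30=74
Best: 94 pts.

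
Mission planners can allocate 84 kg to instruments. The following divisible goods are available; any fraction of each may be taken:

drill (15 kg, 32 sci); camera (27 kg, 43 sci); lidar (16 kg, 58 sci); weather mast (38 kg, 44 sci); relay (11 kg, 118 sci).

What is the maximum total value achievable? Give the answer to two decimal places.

Take in order of value per unit:
- relay (118/11 per unit): all 11 → value 118, running total 118.00
- lidar (58/16 per unit): all 16 → value 58, running total 176.00
- drill (32/15 per unit): all 15 → value 32, running total 208.00
- camera (43/27 per unit): all 27 → value 43, running total 251.00
- weather mast (44/38 per unit): 15 of 38 → value 15×44/38 = 17.3684, running total 268.37
Total 268.37.

268.37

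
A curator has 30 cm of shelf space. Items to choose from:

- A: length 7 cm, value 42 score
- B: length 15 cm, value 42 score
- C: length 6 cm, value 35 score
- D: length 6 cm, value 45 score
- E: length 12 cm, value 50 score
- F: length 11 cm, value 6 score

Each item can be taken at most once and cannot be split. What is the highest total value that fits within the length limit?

137 score

Check high-value combinations within 30 cm:
- A+D+E: length 7+6+12=25, value 42+45+50=137
- C+D+E: length 6+6+12=24, value 35+45+50=130
- A+B+D: length 7+15+6=28, value 42+42+45=129
- A+C+D+F: length 7+6+6+11=30, value 42+35+45+6=128
Best: 137 score.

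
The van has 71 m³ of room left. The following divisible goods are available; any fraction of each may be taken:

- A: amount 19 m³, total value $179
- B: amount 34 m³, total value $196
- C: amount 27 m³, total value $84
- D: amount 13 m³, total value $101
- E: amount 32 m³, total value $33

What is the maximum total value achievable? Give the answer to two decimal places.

Take in order of value per unit:
- A (179/19 per unit): all 19 → value 179, running total 179.00
- D (101/13 per unit): all 13 → value 101, running total 280.00
- B (196/34 per unit): all 34 → value 196, running total 476.00
- C (84/27 per unit): 5 of 27 → value 5×84/27 = 15.5556, running total 491.56
Total 491.56.

491.56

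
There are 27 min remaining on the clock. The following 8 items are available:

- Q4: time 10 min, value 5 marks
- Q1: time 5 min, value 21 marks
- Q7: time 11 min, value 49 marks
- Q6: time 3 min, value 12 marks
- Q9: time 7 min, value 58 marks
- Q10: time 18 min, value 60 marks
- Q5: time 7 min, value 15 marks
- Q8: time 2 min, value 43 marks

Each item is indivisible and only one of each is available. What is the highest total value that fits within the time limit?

Check high-value combinations within 27 min:
- Q1+Q7+Q9+Q8: time 5+11+7+2=25, value 21+49+58+43=171
- Q7+Q9+Q5+Q8: time 11+7+7+2=27, value 49+58+15+43=165
- Q7+Q6+Q9+Q8: time 11+3+7+2=23, value 49+12+58+43=162
- Q9+Q10+Q8: time 7+18+2=27, value 58+60+43=161
- Q7+Q9+Q8: time 11+7+2=20, value 49+58+43=150
Best: 171 marks.

171 marks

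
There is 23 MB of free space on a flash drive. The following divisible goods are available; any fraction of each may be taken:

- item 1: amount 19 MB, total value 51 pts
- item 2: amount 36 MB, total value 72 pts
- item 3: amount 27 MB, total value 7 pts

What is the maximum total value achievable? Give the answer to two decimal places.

59.00

Take in order of value per unit:
- item 1 (51/19 per unit): all 19 → value 51, running total 51.00
- item 2 (72/36 per unit): 4 of 36 → value 4×72/36 = 8.0000, running total 59.00
Total 59.00.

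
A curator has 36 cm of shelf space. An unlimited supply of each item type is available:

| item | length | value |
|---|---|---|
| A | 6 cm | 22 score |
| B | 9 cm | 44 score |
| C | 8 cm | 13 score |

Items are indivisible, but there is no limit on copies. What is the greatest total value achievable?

Best value-per-unit is B at 44/9, and filling with it alone uses length 4×9=36. No mix of the others beats 4×44 = 176.

176 score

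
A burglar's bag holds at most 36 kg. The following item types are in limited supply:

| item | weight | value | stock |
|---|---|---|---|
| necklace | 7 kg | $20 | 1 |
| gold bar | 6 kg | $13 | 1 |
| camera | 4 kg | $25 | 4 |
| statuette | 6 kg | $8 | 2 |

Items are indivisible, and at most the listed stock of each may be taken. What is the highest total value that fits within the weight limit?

Top feasible selections:
- 1×necklace + 1×gold bar + 4×camera + 1×statuette: weight 35, value 141
- 1×necklace + 4×camera + 2×statuette: weight 35, value 136
- 1×necklace + 1×gold bar + 4×camera: weight 29, value 133
- 1×gold bar + 4×camera + 2×statuette: weight 34, value 129
Best: $141.

$141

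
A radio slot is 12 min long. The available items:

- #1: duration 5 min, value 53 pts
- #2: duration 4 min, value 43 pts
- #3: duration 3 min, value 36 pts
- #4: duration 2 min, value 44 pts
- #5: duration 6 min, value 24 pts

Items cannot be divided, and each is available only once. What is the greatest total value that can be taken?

140 pts

Check high-value combinations within 12 min:
- #1+#2+#4: duration 5+4+2=11, value 53+43+44=140
- #1+#3+#4: duration 5+3+2=10, value 53+36+44=133
- #1+#2+#3: duration 5+4+3=12, value 53+43+36=132
- #2+#3+#4: duration 4+3+2=9, value 43+36+44=123
- #2+#4+#5: duration 4+2+6=12, value 43+44+24=111
Best: 140 pts.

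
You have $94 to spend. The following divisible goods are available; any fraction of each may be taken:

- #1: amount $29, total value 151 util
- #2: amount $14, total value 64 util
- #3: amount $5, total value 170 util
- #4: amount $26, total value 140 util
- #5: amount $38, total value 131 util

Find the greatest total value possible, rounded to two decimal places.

Take in order of value per unit:
- #3 (170/5 per unit): all 5 → value 170, running total 170.00
- #4 (140/26 per unit): all 26 → value 140, running total 310.00
- #1 (151/29 per unit): all 29 → value 151, running total 461.00
- #2 (64/14 per unit): all 14 → value 64, running total 525.00
- #5 (131/38 per unit): 20 of 38 → value 20×131/38 = 68.9474, running total 593.95
Total 593.95.

593.95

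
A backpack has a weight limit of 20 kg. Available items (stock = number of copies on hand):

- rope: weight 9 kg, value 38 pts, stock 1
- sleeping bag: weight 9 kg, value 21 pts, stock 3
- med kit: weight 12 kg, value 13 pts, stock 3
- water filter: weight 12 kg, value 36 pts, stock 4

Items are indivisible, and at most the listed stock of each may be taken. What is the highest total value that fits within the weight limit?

Top feasible selections:
- 1×rope + 1×sleeping bag: weight 18, value 59
- 2×sleeping bag: weight 18, value 42
Best: 59 pts.

59 pts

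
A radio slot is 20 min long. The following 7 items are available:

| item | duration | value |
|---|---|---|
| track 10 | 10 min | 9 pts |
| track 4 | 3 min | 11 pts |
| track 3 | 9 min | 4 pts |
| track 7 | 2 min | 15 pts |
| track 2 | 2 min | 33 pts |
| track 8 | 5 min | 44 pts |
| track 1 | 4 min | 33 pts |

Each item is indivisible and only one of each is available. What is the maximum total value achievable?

136 pts

This is a 0/1 knapsack; check combinations near the capacity.
- track 4+track 7+track 2+track 8+track 1: duration 3+2+2+5+4=16, value 11+15+33+44+33=136
- track 7+track 2+track 8+track 1: duration 2+2+5+4=13, value 15+33+44+33=125
- track 4+track 2+track 8+track 1: duration 3+2+5+4=14, value 11+33+44+33=121
- track 3+track 2+track 8+track 1: duration 9+2+5+4=20, value 4+33+44+33=114
- track 2+track 8+track 1: duration 2+5+4=11, value 33+44+33=110
Best: 136 pts.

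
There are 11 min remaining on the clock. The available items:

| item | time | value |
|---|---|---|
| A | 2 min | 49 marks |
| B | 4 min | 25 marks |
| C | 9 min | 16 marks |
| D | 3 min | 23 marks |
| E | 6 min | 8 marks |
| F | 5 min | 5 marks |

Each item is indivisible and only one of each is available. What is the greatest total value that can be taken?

97 marks

This is a 0/1 knapsack; check combinations near the capacity.
- A+B+D: time 2+4+3=9, value 49+25+23=97
- A+D+E: time 2+3+6=11, value 49+23+8=80
- A+B+F: time 2+4+5=11, value 49+25+5=79
Best: 97 marks.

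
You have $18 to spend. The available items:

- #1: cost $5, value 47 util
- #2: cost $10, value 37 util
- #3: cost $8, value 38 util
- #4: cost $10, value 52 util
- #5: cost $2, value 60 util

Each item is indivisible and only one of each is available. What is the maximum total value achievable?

159 util

Check high-value combinations within $18:
- #1+#4+#5: cost 5+10+2=17, value 47+52+60=159
- #1+#3+#5: cost 5+8+2=15, value 47+38+60=145
- #1+#2+#5: cost 5+10+2=17, value 47+37+60=144
- #4+#5: cost 10+2=12, value 52+60=112
Best: 159 util.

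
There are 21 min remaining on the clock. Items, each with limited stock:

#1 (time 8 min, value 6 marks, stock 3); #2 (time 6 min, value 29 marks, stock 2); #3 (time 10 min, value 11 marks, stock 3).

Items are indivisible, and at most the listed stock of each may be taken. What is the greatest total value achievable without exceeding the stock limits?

64 marks

Top feasible selections:
- 1×#1 + 2×#2: time 20, value 64
- 2×#2: time 12, value 58
- 1×#2 + 1×#3: time 16, value 40
- 1×#1 + 1×#2: time 14, value 35
Best: 64 marks.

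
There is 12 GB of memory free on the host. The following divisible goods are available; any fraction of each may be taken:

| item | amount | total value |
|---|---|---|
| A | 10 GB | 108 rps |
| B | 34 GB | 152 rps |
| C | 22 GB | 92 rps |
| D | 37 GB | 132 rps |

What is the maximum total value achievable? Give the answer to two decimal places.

116.94

Take in order of value per unit:
- A (108/10 per unit): all 10 → value 108, running total 108.00
- B (152/34 per unit): 2 of 34 → value 2×152/34 = 8.9412, running total 116.94
Total 116.94.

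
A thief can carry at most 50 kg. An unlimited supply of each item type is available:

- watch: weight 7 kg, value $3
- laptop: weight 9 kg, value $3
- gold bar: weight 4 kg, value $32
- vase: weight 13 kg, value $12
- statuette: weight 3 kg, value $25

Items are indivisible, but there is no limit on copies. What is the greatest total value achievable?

$414

Best value-per-unit is statuette at 25/3; filling with it alone gives 16×25 = 400.
Optimal mix: 2×gold bar + 14×statuette → weight 50, value 414.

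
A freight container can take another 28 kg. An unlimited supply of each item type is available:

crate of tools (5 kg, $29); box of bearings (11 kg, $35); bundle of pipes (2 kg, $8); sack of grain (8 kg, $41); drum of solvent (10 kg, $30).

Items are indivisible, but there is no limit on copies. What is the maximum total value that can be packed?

$157

Best value-per-unit is crate of tools at 29/5; filling with it alone gives 5×29 = 145.
Optimal mix: 4×crate of tools + 1×sack of grain → weight 28, value 157.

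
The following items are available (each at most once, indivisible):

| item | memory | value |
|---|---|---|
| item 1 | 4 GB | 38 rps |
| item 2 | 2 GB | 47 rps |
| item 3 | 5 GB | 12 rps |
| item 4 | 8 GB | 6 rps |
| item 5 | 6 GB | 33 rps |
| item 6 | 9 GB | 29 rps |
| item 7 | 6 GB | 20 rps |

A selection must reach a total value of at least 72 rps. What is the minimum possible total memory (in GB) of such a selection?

Subsets with value ≥ 72, sorted by total memory:
- item 1+item 2: memory 6, value 85
- item 2+item 5: memory 8, value 80
- item 1+item 2+item 3: memory 11, value 97
- item 2+item 6: memory 11, value 76
Minimum memory: 6 GB.

6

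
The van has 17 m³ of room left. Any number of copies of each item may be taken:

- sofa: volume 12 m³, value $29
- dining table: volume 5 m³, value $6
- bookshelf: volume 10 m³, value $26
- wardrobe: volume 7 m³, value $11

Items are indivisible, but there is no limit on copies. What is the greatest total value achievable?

Best value-per-unit is bookshelf at 26/10; filling with it alone gives 1×26 = 26.
Optimal mix: 1×bookshelf + 1×wardrobe → volume 17, value 37.

$37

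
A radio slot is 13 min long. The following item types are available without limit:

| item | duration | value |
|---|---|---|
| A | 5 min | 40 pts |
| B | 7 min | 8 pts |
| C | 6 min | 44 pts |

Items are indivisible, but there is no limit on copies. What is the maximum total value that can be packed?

Best value-per-unit is A at 40/5; filling with it alone gives 2×40 = 80.
Optimal mix: 2×C → duration 12, value 88.

88 pts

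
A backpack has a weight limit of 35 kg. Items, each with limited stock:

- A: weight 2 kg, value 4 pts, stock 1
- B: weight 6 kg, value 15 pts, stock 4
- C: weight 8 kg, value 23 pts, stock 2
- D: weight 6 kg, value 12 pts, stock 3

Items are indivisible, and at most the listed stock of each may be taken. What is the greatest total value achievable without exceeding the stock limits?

Top feasible selections:
- 3×B + 2×C: weight 34, value 91
- 2×B + 2×C + 1×D: weight 34, value 88
- 1×A + 4×B + 1×C: weight 34, value 87
- 1×B + 2×C + 2×D: weight 34, value 85
Best: 91 pts.

91 pts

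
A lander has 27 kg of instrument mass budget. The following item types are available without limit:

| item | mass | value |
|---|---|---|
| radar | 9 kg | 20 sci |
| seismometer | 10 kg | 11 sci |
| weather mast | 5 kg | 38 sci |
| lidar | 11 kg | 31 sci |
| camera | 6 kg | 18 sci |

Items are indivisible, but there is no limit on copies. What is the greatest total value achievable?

190 sci

Best value-per-unit is weather mast at 38/5, and filling with it alone uses mass 5×5=25. No mix of the others beats 5×38 = 190.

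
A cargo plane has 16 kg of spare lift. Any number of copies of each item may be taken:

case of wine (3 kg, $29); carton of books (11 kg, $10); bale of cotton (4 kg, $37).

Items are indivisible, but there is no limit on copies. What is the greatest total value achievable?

$153

Best value-per-unit is case of wine at 29/3; filling with it alone gives 5×29 = 145.
Optimal mix: 4×case of wine + 1×bale of cotton → weight 16, value 153.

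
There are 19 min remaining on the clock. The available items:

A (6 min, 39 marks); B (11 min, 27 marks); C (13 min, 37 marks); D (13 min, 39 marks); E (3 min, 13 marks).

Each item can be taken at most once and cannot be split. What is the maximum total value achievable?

78 marks

This is a 0/1 knapsack; check combinations near the capacity.
- A+D: time 6+13=19, value 39+39=78
- A+C: time 6+13=19, value 39+37=76
- A+B: time 6+11=17, value 39+27=66
- A+E: time 6+3=9, value 39+13=52
Best: 78 marks.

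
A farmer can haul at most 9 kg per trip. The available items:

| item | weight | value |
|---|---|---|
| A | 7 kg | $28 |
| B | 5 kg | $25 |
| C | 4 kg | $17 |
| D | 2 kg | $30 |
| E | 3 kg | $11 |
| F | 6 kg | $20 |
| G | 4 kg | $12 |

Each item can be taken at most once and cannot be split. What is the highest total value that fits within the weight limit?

Check high-value combinations within 9 kg:
- A+D: weight 7+2=9, value 28+30=58
- C+D+E: weight 4+2+3=9, value 17+30+11=58
- B+D: weight 5+2=7, value 25+30=55
- D+E+G: weight 2+3+4=9, value 30+11+12=53
- D+F: weight 2+6=8, value 30+20=50
Best: $58.

$58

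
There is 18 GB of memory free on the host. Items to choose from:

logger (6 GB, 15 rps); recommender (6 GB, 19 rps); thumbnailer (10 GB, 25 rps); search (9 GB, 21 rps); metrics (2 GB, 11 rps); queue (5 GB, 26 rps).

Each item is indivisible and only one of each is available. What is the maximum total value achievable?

Check high-value combinations within 18 GB:
- thumbnailer+metrics+queue: memory 10+2+5=17, value 25+11+26=62
- logger+recommender+queue: memory 6+6+5=17, value 15+19+26=60
- search+metrics+queue: memory 9+2+5=16, value 21+11+26=58
- recommender+metrics+queue: memory 6+2+5=13, value 19+11+26=56
Best: 62 rps.

62 rps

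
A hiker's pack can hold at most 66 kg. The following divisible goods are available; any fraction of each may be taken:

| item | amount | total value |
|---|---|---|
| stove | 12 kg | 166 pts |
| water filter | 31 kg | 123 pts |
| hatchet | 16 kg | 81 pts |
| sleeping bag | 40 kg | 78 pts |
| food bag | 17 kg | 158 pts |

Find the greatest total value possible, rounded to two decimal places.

Take in order of value per unit:
- stove (166/12 per unit): all 12 → value 166, running total 166.00
- food bag (158/17 per unit): all 17 → value 158, running total 324.00
- hatchet (81/16 per unit): all 16 → value 81, running total 405.00
- water filter (123/31 per unit): 21 of 31 → value 21×123/31 = 83.3226, running total 488.32
Total 488.32.

488.32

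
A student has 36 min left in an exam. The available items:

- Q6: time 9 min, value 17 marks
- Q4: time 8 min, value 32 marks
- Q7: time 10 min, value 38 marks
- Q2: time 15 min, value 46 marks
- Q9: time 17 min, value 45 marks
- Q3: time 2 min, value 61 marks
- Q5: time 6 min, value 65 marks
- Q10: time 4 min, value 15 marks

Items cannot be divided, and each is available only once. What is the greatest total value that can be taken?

219 marks

Check high-value combinations within 36 min:
- Q4+Q2+Q3+Q5+Q10: time 8+15+2+6+4=35, value 32+46+61+65+15=219
- Q6+Q4+Q7+Q3+Q5: time 9+8+10+2+6=35, value 17+32+38+61+65=213
- Q4+Q7+Q3+Q5+Q10: time 8+10+2+6+4=30, value 32+38+61+65+15=211
- Q7+Q2+Q3+Q5: time 10+15+2+6=33, value 38+46+61+65=210
- Q7+Q9+Q3+Q5: time 10+17+2+6=35, value 38+45+61+65=209
Best: 219 marks.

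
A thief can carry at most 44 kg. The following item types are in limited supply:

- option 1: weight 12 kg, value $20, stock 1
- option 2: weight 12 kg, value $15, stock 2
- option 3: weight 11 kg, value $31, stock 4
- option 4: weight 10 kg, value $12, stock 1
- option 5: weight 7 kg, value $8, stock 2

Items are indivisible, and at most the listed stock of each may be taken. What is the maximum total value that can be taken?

$124

Best selections within weight 44 and stock limits:
- 4×option 3: weight 44, value 124
- 3×option 3 + 1×option 4: weight 43, value 105
Best: $124.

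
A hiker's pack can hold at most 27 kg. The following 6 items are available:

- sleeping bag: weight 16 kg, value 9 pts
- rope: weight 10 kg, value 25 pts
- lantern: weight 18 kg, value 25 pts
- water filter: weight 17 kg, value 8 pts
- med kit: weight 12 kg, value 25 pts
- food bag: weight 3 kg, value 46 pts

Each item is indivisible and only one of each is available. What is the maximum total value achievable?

96 pts

Check high-value combinations within 27 kg:
- rope+med kit+food bag: weight 10+12+3=25, value 25+25+46=96
- rope+food bag: weight 10+3=13, value 25+46=71
- med kit+food bag: weight 12+3=15, value 25+46=71
- lantern+food bag: weight 18+3=21, value 25+46=71
Best: 96 pts.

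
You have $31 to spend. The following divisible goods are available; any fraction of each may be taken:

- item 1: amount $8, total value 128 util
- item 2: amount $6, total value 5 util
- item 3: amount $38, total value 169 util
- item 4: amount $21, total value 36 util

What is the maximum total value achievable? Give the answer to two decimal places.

Take in order of value per unit:
- item 1 (128/8 per unit): all 8 → value 128, running total 128.00
- item 3 (169/38 per unit): 23 of 38 → value 23×169/38 = 102.2895, running total 230.29
Total 230.29.

230.29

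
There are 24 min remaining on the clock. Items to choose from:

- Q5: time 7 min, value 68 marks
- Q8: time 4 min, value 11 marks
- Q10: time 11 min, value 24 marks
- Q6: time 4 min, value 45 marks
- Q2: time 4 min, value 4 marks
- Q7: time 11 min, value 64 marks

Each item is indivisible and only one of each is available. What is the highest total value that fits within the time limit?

177 marks

This is a 0/1 knapsack; check combinations near the capacity.
- Q5+Q6+Q7: time 7+4+11=22, value 68+45+64=177
- Q5+Q8+Q7: time 7+4+11=22, value 68+11+64=143
- Q5+Q10+Q6: time 7+11+4=22, value 68+24+45=137
Best: 177 marks.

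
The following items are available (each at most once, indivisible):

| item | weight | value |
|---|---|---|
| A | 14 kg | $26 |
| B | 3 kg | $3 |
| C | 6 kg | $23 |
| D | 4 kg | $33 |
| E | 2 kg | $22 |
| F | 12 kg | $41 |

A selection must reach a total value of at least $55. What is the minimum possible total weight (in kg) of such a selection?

Subsets with value ≥ 55, sorted by total weight:
- D+E: weight 6, value 55
- B+D+E: weight 9, value 58
- C+D: weight 10, value 56
- C+D+E: weight 12, value 78
Minimum weight: 6 kg.

6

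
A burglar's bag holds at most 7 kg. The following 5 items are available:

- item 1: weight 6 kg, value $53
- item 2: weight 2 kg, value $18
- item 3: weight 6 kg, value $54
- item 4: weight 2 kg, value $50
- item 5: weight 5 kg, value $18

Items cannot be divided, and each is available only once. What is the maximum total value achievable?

$68

Check high-value combinations within 7 kg:
- item 2+item 4: weight 2+2=4, value 18+50=68
- item 4+item 5: weight 2+5=7, value 50+18=68
- item 3: weight 6, value 54
Best: $68.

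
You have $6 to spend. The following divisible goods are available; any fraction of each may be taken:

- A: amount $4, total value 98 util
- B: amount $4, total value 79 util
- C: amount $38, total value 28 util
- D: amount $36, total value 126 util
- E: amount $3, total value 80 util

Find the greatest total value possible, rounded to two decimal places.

153.50

Take in order of value per unit:
- E (80/3 per unit): all 3 → value 80, running total 80.00
- A (98/4 per unit): 3 of 4 → value 3×98/4 = 73.5000, running total 153.50
Total 153.50.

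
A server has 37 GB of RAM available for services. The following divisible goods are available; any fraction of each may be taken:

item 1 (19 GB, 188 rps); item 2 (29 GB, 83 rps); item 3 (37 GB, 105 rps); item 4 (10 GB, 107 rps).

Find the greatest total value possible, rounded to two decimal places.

317.90

Take in order of value per unit:
- item 4 (107/10 per unit): all 10 → value 107, running total 107.00
- item 1 (188/19 per unit): all 19 → value 188, running total 295.00
- item 2 (83/29 per unit): 8 of 29 → value 8×83/29 = 22.8966, running total 317.90
Total 317.90.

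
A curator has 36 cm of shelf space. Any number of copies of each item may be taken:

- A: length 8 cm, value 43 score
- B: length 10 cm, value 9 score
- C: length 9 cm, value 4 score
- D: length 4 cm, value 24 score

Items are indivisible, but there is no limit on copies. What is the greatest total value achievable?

216 score

Best value-per-unit is D at 24/4, and filling with it alone uses length 9×4=36. No mix of the others beats 9×24 = 216.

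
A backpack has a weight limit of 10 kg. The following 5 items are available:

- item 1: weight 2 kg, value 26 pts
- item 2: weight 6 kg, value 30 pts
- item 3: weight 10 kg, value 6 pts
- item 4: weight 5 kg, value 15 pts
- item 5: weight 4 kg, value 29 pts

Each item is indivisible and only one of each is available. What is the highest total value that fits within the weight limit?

This is a 0/1 knapsack; check combinations near the capacity.
- item 2+item 5: weight 6+4=10, value 30+29=59
- item 1+item 2: weight 2+6=8, value 26+30=56
- item 1+item 5: weight 2+4=6, value 26+29=55
- item 4+item 5: weight 5+4=9, value 15+29=44
Best: 59 pts.

59 pts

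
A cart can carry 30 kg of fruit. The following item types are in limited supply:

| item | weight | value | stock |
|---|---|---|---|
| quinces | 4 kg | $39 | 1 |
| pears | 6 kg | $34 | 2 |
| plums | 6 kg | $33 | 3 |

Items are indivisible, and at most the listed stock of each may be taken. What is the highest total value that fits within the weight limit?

Best selections within weight 30 and stock limits:
- 1×quinces + 2×pears + 2×plums: weight 28, value 173
- 1×quinces + 1×pears + 3×plums: weight 28, value 172
Best: $173.

$173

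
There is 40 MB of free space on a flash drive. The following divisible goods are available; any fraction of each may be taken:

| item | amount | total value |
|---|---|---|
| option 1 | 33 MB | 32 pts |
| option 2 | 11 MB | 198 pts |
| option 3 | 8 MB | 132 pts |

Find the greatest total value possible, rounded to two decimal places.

Take in order of value per unit:
- option 2 (198/11 per unit): all 11 → value 198, running total 198.00
- option 3 (132/8 per unit): all 8 → value 132, running total 330.00
- option 1 (32/33 per unit): 21 of 33 → value 21×32/33 = 20.3636, running total 350.36
Total 350.36.

350.36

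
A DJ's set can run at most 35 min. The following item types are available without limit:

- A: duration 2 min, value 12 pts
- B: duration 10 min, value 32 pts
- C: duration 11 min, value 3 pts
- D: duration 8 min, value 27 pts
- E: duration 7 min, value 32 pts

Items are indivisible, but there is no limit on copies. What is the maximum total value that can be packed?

Best value-per-unit is A at 12/2, and filling with it alone uses duration 17×2=34. No mix of the others beats 17×12 = 204.

204 pts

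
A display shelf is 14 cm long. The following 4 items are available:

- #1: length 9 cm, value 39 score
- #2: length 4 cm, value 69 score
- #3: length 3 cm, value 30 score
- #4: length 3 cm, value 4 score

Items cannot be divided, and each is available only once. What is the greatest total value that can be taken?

Check high-value combinations within 14 cm:
- #1+#2: length 9+4=13, value 39+69=108
- #2+#3+#4: length 4+3+3=10, value 69+30+4=103
- #2+#3: length 4+3=7, value 69+30=99
- #2+#4: length 4+3=7, value 69+4=73
Best: 108 score.

108 score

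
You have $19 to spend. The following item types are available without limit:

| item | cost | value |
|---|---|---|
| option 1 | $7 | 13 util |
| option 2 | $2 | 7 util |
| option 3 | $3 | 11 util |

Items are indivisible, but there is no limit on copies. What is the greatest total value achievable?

Best value-per-unit is option 3 at 11/3; filling with it alone gives 6×11 = 66.
Optimal mix: 2×option 2 + 5×option 3 → cost 19, value 69.

69 util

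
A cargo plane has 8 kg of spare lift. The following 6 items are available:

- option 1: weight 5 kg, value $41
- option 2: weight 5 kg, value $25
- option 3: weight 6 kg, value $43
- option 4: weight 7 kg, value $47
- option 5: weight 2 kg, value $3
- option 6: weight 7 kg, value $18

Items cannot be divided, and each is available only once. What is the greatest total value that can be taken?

Check high-value combinations within 8 kg:
- option 4: weight 7, value 47
- option 3+option 5: weight 6+2=8, value 43+3=46
- option 1+option 5: weight 5+2=7, value 41+3=44
- option 3: weight 6, value 43
Best: $47.

$47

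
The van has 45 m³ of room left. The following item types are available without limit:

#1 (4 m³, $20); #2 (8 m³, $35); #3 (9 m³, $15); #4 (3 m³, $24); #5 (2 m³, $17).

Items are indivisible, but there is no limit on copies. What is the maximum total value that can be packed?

$381

Best value-per-unit is #5 at 17/2; filling with it alone gives 22×17 = 374.
Optimal mix: 1×#4 + 21×#5 → volume 45, value 381.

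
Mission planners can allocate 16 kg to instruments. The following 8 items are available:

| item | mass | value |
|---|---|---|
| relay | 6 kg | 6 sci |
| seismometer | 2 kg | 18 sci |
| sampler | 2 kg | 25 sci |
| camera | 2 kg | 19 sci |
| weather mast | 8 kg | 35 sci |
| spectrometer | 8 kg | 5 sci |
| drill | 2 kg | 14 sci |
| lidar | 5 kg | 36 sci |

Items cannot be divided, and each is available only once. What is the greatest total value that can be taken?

112 sci

Check high-value combinations within 16 kg:
- seismometer+sampler+camera+drill+lidar: mass 2+2+2+2+5=13, value 18+25+19+14+36=112
- seismometer+sampler+camera+weather mast+drill: mass 2+2+2+8+2=16, value 18+25+19+35+14=111
- seismometer+sampler+camera+lidar: mass 2+2+2+5=11, value 18+25+19+36=98
- seismometer+sampler+camera+weather mast: mass 2+2+2+8=14, value 18+25+19+35=97
- sampler+weather mast+lidar: mass 2+8+5=15, value 25+35+36=96
Best: 112 sci.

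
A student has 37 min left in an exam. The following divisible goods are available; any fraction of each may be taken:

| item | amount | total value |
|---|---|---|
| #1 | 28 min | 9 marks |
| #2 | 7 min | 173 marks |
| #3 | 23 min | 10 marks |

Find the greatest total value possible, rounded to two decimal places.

Take in order of value per unit:
- #2 (173/7 per unit): all 7 → value 173, running total 173.00
- #3 (10/23 per unit): all 23 → value 10, running total 183.00
- #1 (9/28 per unit): 7 of 28 → value 7×9/28 = 2.2500, running total 185.25
Total 185.25.

185.25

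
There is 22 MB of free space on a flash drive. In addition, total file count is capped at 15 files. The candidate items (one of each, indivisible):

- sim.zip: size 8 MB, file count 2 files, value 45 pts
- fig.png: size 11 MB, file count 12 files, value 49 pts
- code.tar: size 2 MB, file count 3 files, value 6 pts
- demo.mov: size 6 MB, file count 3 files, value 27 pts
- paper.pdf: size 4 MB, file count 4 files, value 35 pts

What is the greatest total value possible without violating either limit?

113 pts

Feasible sets respecting both limits:
- sim.zip+code.tar+demo.mov+paper.pdf: size 20, file count 12, value 113
- sim.zip+demo.mov+paper.pdf: size 18, file count 9, value 107
- sim.zip+fig.png: size 19, file count 14, value 94
Best: 113 pts.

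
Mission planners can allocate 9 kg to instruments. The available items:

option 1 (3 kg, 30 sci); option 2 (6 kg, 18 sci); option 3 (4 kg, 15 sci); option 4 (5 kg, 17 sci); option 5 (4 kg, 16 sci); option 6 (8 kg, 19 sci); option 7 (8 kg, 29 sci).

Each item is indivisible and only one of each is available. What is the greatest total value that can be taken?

48 sci

Check high-value combinations within 9 kg:
- option 1+option 2: mass 3+6=9, value 30+18=48
- option 1+option 4: mass 3+5=8, value 30+17=47
- option 1+option 5: mass 3+4=7, value 30+16=46
- option 1+option 3: mass 3+4=7, value 30+15=45
- option 4+option 5: mass 5+4=9, value 17+16=33
Best: 48 sci.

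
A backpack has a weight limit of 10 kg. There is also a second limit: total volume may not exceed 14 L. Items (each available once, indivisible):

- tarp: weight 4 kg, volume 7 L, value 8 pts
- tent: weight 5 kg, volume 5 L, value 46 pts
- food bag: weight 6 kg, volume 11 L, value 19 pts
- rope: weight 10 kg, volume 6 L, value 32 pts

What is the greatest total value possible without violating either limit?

54 pts

Feasible sets respecting both limits:
- tarp+tent: weight 9, volume 12, value 54
- tent: weight 5, volume 5, value 46
- rope: weight 10, volume 6, value 32
- food bag: weight 6, volume 11, value 19
Best: 54 pts.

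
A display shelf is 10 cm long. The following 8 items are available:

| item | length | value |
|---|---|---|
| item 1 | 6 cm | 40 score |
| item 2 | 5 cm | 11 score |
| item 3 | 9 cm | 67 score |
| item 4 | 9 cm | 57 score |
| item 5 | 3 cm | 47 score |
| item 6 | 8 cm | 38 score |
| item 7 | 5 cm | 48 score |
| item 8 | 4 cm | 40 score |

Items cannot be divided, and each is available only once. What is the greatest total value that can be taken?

Check high-value combinations within 10 cm:
- item 5+item 7: length 3+5=8, value 47+48=95
- item 7+item 8: length 5+4=9, value 48+40=88
- item 5+item 8: length 3+4=7, value 47+40=87
Best: 95 score.

95 score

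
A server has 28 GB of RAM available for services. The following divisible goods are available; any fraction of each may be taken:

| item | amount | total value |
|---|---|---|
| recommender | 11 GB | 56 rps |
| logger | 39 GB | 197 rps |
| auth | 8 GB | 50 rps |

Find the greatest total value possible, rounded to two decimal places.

151.46

Take in order of value per unit:
- auth (50/8 per unit): all 8 → value 50, running total 50.00
- recommender (56/11 per unit): all 11 → value 56, running total 106.00
- logger (197/39 per unit): 9 of 39 → value 9×197/39 = 45.4615, running total 151.46
Total 151.46.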